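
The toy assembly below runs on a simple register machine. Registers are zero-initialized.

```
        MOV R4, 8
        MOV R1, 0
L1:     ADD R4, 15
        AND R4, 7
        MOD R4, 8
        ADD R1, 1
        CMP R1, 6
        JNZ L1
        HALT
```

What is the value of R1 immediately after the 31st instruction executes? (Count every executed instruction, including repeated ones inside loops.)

after MOV R4, 8: R4=8
after MOV R1, 0: R1=0
after ADD R4, 15: R4=8+15=23
after AND R4, 7: R4=23&7=7
after MOD R4, 8: R4=7%8=7
after ADD R1, 1: R1=0+1=1
CMP R1, 6  (cmp 1,6)
JNZ L1: taken
after ADD R4, 15: R4=7+15=22
after AND R4, 7: R4=22&7=6
after MOD R4, 8: R4=6%8=6
after ADD R1, 1: R1=1+1=2
CMP R1, 6  (cmp 2,6)
JNZ L1: taken
after ADD R4, 15: R4=6+15=21
after AND R4, 7: R4=21&7=5
after MOD R4, 8: R4=5%8=5
after ADD R1, 1: R1=2+1=3
CMP R1, 6  (cmp 3,6)
JNZ L1: taken
after ADD R4, 15: R4=5+15=20
after AND R4, 7: R4=20&7=4
after MOD R4, 8: R4=4%8=4
after ADD R1, 1: R1=3+1=4
CMP R1, 6  (cmp 4,6)
JNZ L1: taken
after ADD R4, 15: R4=4+15=19
after AND R4, 7: R4=19&7=3
after MOD R4, 8: R4=3%8=3
after ADD R1, 1: R1=4+1=5
CMP R1, 6  (cmp 5,6)
After step 31: R1 = 5.

5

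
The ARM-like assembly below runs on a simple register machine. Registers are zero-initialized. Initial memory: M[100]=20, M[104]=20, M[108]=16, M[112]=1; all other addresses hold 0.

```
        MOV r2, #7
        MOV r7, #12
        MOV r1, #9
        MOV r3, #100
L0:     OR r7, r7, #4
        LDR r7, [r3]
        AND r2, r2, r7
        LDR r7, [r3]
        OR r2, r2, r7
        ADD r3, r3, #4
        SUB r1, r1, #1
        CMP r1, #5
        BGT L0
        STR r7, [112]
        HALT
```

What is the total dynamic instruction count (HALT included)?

MOV r2, #7 → r2=7
MOV r7, #12 → r7=12
MOV r1, #9 → r1=9
MOV r3, #100 → r3=100
OR r7, r7, #4 → r7=12|4=12
LDR r7, [r3] → r7=M[100]=20
AND r2, r2, r7 → r2=7&20=4
LDR r7, [r3] → r7=M[100]=20
OR r2, r2, r7 → r2=4|20=20
ADD r3, r3, #4 → r3=100+4=104
SUB r1, r1, #1 → r1=9-1=8
CMP r1, #5  (cmp 8,5)
BGT L0: taken
OR r7, r7, #4 → r7=20|4=20
LDR r7, [r3] → r7=M[104]=20
AND r2, r2, r7 → r2=20&20=20
LDR r7, [r3] → r7=M[104]=20
OR r2, r2, r7 → r2=20|20=20
ADD r3, r3, #4 → r3=104+4=108
SUB r1, r1, #1 → r1=8-1=7
CMP r1, #5  (cmp 7,5)
BGT L0: taken
OR r7, r7, #4 → r7=20|4=20
LDR r7, [r3] → r7=M[108]=16
AND r2, r2, r7 → r2=20&16=16
LDR r7, [r3] → r7=M[108]=16
OR r2, r2, r7 → r2=16|16=16
ADD r3, r3, #4 → r3=108+4=112
SUB r1, r1, #1 → r1=7-1=6
CMP r1, #5  (cmp 6,5)
BGT L0: taken
OR r7, r7, #4 → r7=16|4=20
LDR r7, [r3] → r7=M[112]=1
AND r2, r2, r7 → r2=16&1=0
LDR r7, [r3] → r7=M[112]=1
OR r2, r2, r7 → r2=0|1=1
ADD r3, r3, #4 → r3=112+4=116
SUB r1, r1, #1 → r1=6-1=5
CMP r1, #5  (cmp 5,5)
BGT L0: not taken
STR r7, [112] → M[112]=1
halt.
Total executed instructions: 42.

42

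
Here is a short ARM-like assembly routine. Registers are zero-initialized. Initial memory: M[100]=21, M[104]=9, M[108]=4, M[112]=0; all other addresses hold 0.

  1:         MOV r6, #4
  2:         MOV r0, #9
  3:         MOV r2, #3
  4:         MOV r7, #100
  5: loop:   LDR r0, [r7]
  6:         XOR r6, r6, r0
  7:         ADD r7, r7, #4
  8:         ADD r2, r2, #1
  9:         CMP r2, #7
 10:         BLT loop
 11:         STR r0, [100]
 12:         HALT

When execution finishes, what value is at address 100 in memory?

0

after MOV r6, #4: r6=4
after MOV r0, #9: r0=9
after MOV r2, #3: r2=3
after MOV r7, #100: r7=100
after LDR r0, [r7]: r0=M[100]=21
after XOR r6, r6, r0: r6=4^21=17
after ADD r7, r7, #4: r7=100+4=104
after ADD r2, r2, #1: r2=3+1=4
CMP r2, #7  (cmp 4,7)
BLT loop: taken
after LDR r0, [r7]: r0=M[104]=9
after XOR r6, r6, r0: r6=17^9=24
after ADD r7, r7, #4: r7=104+4=108
after ADD r2, r2, #1: r2=4+1=5
CMP r2, #7  (cmp 5,7)
BLT loop: taken
after LDR r0, [r7]: r0=M[108]=4
after XOR r6, r6, r0: r6=24^4=28
after ADD r7, r7, #4: r7=108+4=112
after ADD r2, r2, #1: r2=5+1=6
CMP r2, #7  (cmp 6,7)
BLT loop: taken
after LDR r0, [r7]: r0=M[112]=0
after XOR r6, r6, r0: r6=28^0=28
after ADD r7, r7, #4: r7=112+4=116
after ADD r2, r2, #1: r2=6+1=7
CMP r2, #7  (cmp 7,7)
BLT loop: not taken
STR r0, [100] → M[100]=0
halt.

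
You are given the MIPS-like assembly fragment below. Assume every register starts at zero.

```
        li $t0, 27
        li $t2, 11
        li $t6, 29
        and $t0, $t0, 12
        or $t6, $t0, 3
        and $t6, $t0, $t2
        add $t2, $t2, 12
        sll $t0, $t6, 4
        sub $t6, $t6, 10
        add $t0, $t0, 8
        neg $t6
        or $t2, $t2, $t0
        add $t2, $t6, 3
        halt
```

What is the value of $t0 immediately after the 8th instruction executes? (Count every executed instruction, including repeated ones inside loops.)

after li $t0, 27: $t0=27
after li $t2, 11: $t2=11
after li $t6, 29: $t6=29
after and $t0, $t0, 12: $t0=27&12=8
after or $t6, $t0, 3: $t6=8|3=11
after and $t6, $t0, $t2: $t6=8&11=8
after add $t2, $t2, 12: $t2=11+12=23
after sll $t0, $t6, 4: $t0=8<<4=128
After step 8: $t0 = 128.

128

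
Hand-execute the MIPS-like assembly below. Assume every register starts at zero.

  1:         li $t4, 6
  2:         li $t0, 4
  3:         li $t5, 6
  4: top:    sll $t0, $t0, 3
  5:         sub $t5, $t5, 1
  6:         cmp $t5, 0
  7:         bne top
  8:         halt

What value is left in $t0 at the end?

1048576

li $t4, 6 → $t4=6
li $t0, 4 → $t0=4
li $t5, 6 → $t5=6
sll $t0, $t0, 3 → $t0=4<<3=32
sub $t5, $t5, 1 → $t5=6-1=5
cmp $t5, 0  (cmp 5,0)
bne top: taken
sll $t0, $t0, 3 → $t0=32<<3=256
sub $t5, $t5, 1 → $t5=5-1=4
cmp $t5, 0  (cmp 4,0)
bne top: taken
sll $t0, $t0, 3 → $t0=256<<3=2048
sub $t5, $t5, 1 → $t5=4-1=3
cmp $t5, 0  (cmp 3,0)
bne top: taken
sll $t0, $t0, 3 → $t0=2048<<3=16384
sub $t5, $t5, 1 → $t5=3-1=2
cmp $t5, 0  (cmp 2,0)
bne top: taken
sll $t0, $t0, 3 → $t0=16384<<3=131072
sub $t5, $t5, 1 → $t5=2-1=1
cmp $t5, 0  (cmp 1,0)
bne top: taken
sll $t0, $t0, 3 → $t0=131072<<3=1048576
sub $t5, $t5, 1 → $t5=1-1=0
cmp $t5, 0  (cmp 0,0)
bne top: not taken
halt.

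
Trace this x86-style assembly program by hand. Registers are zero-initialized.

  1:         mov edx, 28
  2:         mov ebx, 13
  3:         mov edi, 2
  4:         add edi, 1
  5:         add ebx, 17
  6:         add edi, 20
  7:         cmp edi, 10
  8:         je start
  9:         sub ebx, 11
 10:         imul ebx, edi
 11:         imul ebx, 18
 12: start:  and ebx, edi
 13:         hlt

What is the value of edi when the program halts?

23

mov edx, 28 → edx=28
mov ebx, 13 → ebx=13
mov edi, 2 → edi=2
add edi, 1 → edi=2+1=3
add ebx, 17 → ebx=13+17=30
add edi, 20 → edi=3+20=23
cmp edi, 10  (cmp 23,10)
je start: not taken
sub ebx, 11 → ebx=30-11=19
imul ebx, edi → ebx=19*23=437
imul ebx, 18 → ebx=437*18=7866
and ebx, edi → ebx=7866&23=18
halt.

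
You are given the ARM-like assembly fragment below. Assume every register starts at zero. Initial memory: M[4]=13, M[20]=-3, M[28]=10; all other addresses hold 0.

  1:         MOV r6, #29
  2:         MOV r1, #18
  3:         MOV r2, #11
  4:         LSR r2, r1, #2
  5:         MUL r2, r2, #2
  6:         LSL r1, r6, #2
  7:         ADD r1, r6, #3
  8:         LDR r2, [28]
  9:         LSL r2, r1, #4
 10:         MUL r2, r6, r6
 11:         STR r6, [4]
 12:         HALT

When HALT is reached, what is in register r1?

MOV r6, #29 → r6=29
MOV r1, #18 → r1=18
MOV r2, #11 → r2=11
LSR r2, r1, #2 → r2=18>>2=4
MUL r2, r2, #2 → r2=4*2=8
LSL r1, r6, #2 → r1=29<<2=116
ADD r1, r6, #3 → r1=29+3=32
LDR r2, [28] → r2=M[28]=10
LSL r2, r1, #4 → r2=32<<4=512
MUL r2, r6, r6 → r2=29*29=841
STR r6, [4] → M[4]=29
halt.

32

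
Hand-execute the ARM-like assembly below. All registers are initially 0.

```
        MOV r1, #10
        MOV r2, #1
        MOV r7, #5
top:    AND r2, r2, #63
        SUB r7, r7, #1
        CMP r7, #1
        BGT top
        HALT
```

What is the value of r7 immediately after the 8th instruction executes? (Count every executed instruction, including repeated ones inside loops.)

4

r1=10
r2=1
r7=5
r2=1&63=1
r7=5-1=4
CMP r7, #1  (cmp 4,1)
BGT top: taken
r2=1&63=1
After step 8: r7 = 4.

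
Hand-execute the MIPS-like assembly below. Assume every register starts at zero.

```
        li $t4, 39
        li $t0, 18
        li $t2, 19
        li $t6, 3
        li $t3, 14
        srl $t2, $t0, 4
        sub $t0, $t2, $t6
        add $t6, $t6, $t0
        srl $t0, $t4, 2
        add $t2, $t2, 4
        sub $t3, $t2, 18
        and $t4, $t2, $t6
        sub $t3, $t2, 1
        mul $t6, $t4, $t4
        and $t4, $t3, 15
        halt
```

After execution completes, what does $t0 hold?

$t4=39
$t0=18
$t2=19
$t6=3
$t3=14
$t2=18>>4=1
$t0=1-3=-2
$t6=3+(-2)=1
$t0=39>>2=9
$t2=1+4=5
$t3=5-18=-13
$t4=5&1=1
$t3=5-1=4
$t6=1*1=1
$t4=4&15=4
halt.

9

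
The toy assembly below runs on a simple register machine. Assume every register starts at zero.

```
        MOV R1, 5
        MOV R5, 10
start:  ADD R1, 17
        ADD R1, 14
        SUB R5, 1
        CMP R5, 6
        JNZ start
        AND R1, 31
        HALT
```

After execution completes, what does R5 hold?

MOV R1, 5 → R1=5
MOV R5, 10 → R5=10
ADD R1, 17 → R1=5+17=22
ADD R1, 14 → R1=22+14=36
SUB R5, 1 → R5=10-1=9
CMP R5, 6  (cmp 9,6)
JNZ start: taken
ADD R1, 17 → R1=36+17=53
ADD R1, 14 → R1=53+14=67
SUB R5, 1 → R5=9-1=8
CMP R5, 6  (cmp 8,6)
JNZ start: taken
ADD R1, 17 → R1=67+17=84
ADD R1, 14 → R1=84+14=98
SUB R5, 1 → R5=8-1=7
CMP R5, 6  (cmp 7,6)
JNZ start: taken
ADD R1, 17 → R1=98+17=115
ADD R1, 14 → R1=115+14=129
SUB R5, 1 → R5=7-1=6
CMP R5, 6  (cmp 6,6)
JNZ start: not taken
AND R1, 31 → R1=129&31=1
halt.

6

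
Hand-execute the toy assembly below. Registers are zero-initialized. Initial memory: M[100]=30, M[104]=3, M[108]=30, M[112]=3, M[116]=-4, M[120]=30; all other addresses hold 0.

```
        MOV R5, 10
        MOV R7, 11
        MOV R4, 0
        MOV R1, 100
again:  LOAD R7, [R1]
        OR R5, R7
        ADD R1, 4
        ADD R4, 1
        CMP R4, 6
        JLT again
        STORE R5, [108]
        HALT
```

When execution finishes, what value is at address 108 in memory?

-1

R5=10
R7=11
R4=0
R1=100
R7=M[100]=30
R5=10|30=30
R1=100+4=104
R4=0+1=1
CMP R4, 6  (cmp 1,6)
JLT again: taken
R7=M[104]=3
R5=30|3=31
R1=104+4=108
R4=1+1=2
CMP R4, 6  (cmp 2,6)
JLT again: taken
R7=M[108]=30
R5=31|30=31
R1=108+4=112
R4=2+1=3
CMP R4, 6  (cmp 3,6)
JLT again: taken
R7=M[112]=3
R5=31|3=31
R1=112+4=116
R4=3+1=4
CMP R4, 6  (cmp 4,6)
JLT again: taken
R7=M[116]=-4
R5=31|(-4)=-1
R1=116+4=120
R4=4+1=5
CMP R4, 6  (cmp 5,6)
JLT again: taken
R7=M[120]=30
R5=(-1)|30=-1
R1=120+4=124
R4=5+1=6
CMP R4, 6  (cmp 6,6)
JLT again: not taken
STORE R5, [108] → M[108]=-1
halt.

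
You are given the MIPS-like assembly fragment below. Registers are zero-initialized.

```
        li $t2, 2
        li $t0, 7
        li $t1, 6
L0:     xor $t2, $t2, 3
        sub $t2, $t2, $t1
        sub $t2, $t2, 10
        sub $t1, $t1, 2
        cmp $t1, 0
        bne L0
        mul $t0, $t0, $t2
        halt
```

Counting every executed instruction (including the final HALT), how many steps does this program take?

li $t2, 2 → $t2=2
li $t0, 7 → $t0=7
li $t1, 6 → $t1=6
xor $t2, $t2, 3 → $t2=2^3=1
sub $t2, $t2, $t1 → $t2=1-6=-5
sub $t2, $t2, 10 → $t2=(-5)-10=-15
sub $t1, $t1, 2 → $t1=6-2=4
cmp $t1, 0  (cmp 4,0)
bne L0: taken
xor $t2, $t2, 3 → $t2=(-15)^3=-14
sub $t2, $t2, $t1 → $t2=(-14)-4=-18
sub $t2, $t2, 10 → $t2=(-18)-10=-28
sub $t1, $t1, 2 → $t1=4-2=2
cmp $t1, 0  (cmp 2,0)
bne L0: taken
xor $t2, $t2, 3 → $t2=(-28)^3=-25
sub $t2, $t2, $t1 → $t2=(-25)-2=-27
sub $t2, $t2, 10 → $t2=(-27)-10=-37
sub $t1, $t1, 2 → $t1=2-2=0
cmp $t1, 0  (cmp 0,0)
bne L0: not taken
mul $t0, $t0, $t2 → $t0=7*(-37)=-259
halt.
Total executed instructions: 23.

23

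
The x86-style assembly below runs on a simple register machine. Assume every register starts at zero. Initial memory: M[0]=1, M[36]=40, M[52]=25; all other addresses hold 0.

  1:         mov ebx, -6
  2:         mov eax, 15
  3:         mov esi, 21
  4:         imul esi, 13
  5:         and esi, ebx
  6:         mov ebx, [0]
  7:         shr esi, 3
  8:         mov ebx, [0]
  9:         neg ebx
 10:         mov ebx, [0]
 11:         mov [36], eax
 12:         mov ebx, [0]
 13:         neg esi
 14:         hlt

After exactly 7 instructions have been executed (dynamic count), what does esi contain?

after mov ebx, -6: ebx=-6
after mov eax, 15: eax=15
after mov esi, 21: esi=21
after imul esi, 13: esi=21*13=273
after and esi, ebx: esi=273&(-6)=272
after mov ebx, [0]: ebx=M[0]=1
after shr esi, 3: esi=272>>3=34
After step 7: esi = 34.

34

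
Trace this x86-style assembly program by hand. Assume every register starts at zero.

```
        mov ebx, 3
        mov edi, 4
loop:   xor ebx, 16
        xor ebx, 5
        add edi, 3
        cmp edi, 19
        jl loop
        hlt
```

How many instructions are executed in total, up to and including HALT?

28

after mov ebx, 3: ebx=3
after mov edi, 4: edi=4
after xor ebx, 16: ebx=3^16=19
after xor ebx, 5: ebx=19^5=22
after add edi, 3: edi=4+3=7
cmp edi, 19  (cmp 7,19)
jl loop: taken
after xor ebx, 16: ebx=22^16=6
after xor ebx, 5: ebx=6^5=3
after add edi, 3: edi=7+3=10
cmp edi, 19  (cmp 10,19)
jl loop: taken
after xor ebx, 16: ebx=3^16=19
after xor ebx, 5: ebx=19^5=22
after add edi, 3: edi=10+3=13
cmp edi, 19  (cmp 13,19)
jl loop: taken
after xor ebx, 16: ebx=22^16=6
after xor ebx, 5: ebx=6^5=3
after add edi, 3: edi=13+3=16
cmp edi, 19  (cmp 16,19)
jl loop: taken
after xor ebx, 16: ebx=3^16=19
after xor ebx, 5: ebx=19^5=22
after add edi, 3: edi=16+3=19
cmp edi, 19  (cmp 19,19)
jl loop: not taken
halt.
Total executed instructions: 28.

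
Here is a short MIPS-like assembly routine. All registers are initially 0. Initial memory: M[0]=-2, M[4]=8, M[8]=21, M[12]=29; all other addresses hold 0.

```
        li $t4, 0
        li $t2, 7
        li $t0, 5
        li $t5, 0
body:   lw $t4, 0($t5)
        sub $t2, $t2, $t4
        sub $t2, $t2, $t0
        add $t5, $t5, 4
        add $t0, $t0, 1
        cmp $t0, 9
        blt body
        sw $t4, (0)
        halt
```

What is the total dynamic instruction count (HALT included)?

34

after li $t4, 0: $t4=0
after li $t2, 7: $t2=7
after li $t0, 5: $t0=5
after li $t5, 0: $t5=0
after lw $t4, 0($t5): $t4=M[0]=-2
after sub $t2, $t2, $t4: $t2=7-(-2)=9
after sub $t2, $t2, $t0: $t2=9-5=4
after add $t5, $t5, 4: $t5=0+4=4
after add $t0, $t0, 1: $t0=5+1=6
cmp $t0, 9  (cmp 6,9)
blt body: taken
after lw $t4, 0($t5): $t4=M[4]=8
after sub $t2, $t2, $t4: $t2=4-8=-4
after sub $t2, $t2, $t0: $t2=(-4)-6=-10
after add $t5, $t5, 4: $t5=4+4=8
after add $t0, $t0, 1: $t0=6+1=7
cmp $t0, 9  (cmp 7,9)
blt body: taken
after lw $t4, 0($t5): $t4=M[8]=21
after sub $t2, $t2, $t4: $t2=(-10)-21=-31
after sub $t2, $t2, $t0: $t2=(-31)-7=-38
after add $t5, $t5, 4: $t5=8+4=12
after add $t0, $t0, 1: $t0=7+1=8
cmp $t0, 9  (cmp 8,9)
blt body: taken
after lw $t4, 0($t5): $t4=M[12]=29
after sub $t2, $t2, $t4: $t2=(-38)-29=-67
after sub $t2, $t2, $t0: $t2=(-67)-8=-75
after add $t5, $t5, 4: $t5=12+4=16
after add $t0, $t0, 1: $t0=8+1=9
cmp $t0, 9  (cmp 9,9)
blt body: not taken
sw $t4, (0) → M[0]=29
halt.
Total executed instructions: 34.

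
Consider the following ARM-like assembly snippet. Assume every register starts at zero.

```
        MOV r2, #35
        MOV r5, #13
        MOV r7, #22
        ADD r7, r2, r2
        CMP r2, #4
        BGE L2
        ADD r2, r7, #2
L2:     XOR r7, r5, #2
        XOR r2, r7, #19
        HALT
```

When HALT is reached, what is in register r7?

MOV r2, #35 → r2=35
MOV r5, #13 → r5=13
MOV r7, #22 → r7=22
ADD r7, r2, r2 → r7=35+35=70
CMP r2, #4  (cmp 35,4)
BGE L2: taken
XOR r7, r5, #2 → r7=13^2=15
XOR r2, r7, #19 → r2=15^19=28
halt.

15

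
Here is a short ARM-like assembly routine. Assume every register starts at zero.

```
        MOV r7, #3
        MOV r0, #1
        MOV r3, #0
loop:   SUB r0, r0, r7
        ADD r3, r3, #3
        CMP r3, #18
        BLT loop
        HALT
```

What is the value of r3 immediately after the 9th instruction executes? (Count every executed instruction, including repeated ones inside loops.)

6

r7=3
r0=1
r3=0
r0=1-3=-2
r3=0+3=3
CMP r3, #18  (cmp 3,18)
BLT loop: taken
r0=(-2)-3=-5
r3=3+3=6
After step 9: r3 = 6.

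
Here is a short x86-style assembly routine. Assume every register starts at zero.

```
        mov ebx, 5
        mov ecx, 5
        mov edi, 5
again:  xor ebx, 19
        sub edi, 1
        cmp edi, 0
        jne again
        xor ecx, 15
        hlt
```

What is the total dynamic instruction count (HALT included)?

25

ebx=5
ecx=5
edi=5
ebx=5^19=22
edi=5-1=4
cmp edi, 0  (cmp 4,0)
jne again: taken
ebx=22^19=5
edi=4-1=3
cmp edi, 0  (cmp 3,0)
jne again: taken
ebx=5^19=22
edi=3-1=2
cmp edi, 0  (cmp 2,0)
jne again: taken
ebx=22^19=5
edi=2-1=1
cmp edi, 0  (cmp 1,0)
jne again: taken
ebx=5^19=22
edi=1-1=0
cmp edi, 0  (cmp 0,0)
jne again: not taken
ecx=5^15=10
halt.
Total executed instructions: 25.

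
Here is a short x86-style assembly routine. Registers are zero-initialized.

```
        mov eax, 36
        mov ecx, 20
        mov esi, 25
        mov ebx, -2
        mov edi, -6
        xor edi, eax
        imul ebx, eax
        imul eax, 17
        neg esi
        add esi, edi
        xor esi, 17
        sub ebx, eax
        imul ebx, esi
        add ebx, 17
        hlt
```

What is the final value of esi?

-44

eax=36
ecx=20
esi=25
ebx=-2
edi=-6
edi=(-6)^36=-34
ebx=(-2)*36=-72
eax=36*17=612
esi=-(25)=-25
esi=(-25)+(-34)=-59
esi=(-59)^17=-44
ebx=(-72)-612=-684
ebx=(-684)*(-44)=30096
ebx=30096+17=30113
halt.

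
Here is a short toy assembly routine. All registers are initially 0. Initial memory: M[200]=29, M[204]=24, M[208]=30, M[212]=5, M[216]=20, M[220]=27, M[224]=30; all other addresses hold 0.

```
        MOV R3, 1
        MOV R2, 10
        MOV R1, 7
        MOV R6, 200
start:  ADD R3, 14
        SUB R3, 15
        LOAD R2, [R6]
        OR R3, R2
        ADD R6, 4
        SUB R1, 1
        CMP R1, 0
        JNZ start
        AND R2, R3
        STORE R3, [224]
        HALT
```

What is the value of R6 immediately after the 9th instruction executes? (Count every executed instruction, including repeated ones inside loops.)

MOV R3, 1 → R3=1
MOV R2, 10 → R2=10
MOV R1, 7 → R1=7
MOV R6, 200 → R6=200
ADD R3, 14 → R3=1+14=15
SUB R3, 15 → R3=15-15=0
LOAD R2, [R6] → R2=M[200]=29
OR R3, R2 → R3=0|29=29
ADD R6, 4 → R6=200+4=204
After step 9: R6 = 204.

204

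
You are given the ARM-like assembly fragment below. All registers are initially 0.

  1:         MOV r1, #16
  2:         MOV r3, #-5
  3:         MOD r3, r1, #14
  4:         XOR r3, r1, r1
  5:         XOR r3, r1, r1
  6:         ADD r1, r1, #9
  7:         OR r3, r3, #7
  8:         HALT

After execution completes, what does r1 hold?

MOV r1, #16 → r1=16
MOV r3, #-5 → r3=-5
MOD r3, r1, #14 → r3=16%14=2
XOR r3, r1, r1 → r3=16^16=0
XOR r3, r1, r1 → r3=16^16=0
ADD r1, r1, #9 → r1=16+9=25
OR r3, r3, #7 → r3=0|7=7
halt.

25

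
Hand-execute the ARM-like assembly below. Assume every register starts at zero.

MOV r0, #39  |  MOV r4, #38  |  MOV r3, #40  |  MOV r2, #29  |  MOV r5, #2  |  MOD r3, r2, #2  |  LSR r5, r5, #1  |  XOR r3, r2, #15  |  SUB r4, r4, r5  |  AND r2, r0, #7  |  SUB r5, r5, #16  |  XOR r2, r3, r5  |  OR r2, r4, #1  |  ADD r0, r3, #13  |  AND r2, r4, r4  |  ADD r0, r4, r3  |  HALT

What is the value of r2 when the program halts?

after MOV r0, #39: r0=39
after MOV r4, #38: r4=38
after MOV r3, #40: r3=40
after MOV r2, #29: r2=29
after MOV r5, #2: r5=2
after MOD r3, r2, #2: r3=29%2=1
after LSR r5, r5, #1: r5=2>>1=1
after XOR r3, r2, #15: r3=29^15=18
after SUB r4, r4, r5: r4=38-1=37
after AND r2, r0, #7: r2=39&7=7
after SUB r5, r5, #16: r5=1-16=-15
after XOR r2, r3, r5: r2=18^(-15)=-29
after OR r2, r4, #1: r2=37|1=37
after ADD r0, r3, #13: r0=18+13=31
after AND r2, r4, r4: r2=37&37=37
after ADD r0, r4, r3: r0=37+18=55
halt.

37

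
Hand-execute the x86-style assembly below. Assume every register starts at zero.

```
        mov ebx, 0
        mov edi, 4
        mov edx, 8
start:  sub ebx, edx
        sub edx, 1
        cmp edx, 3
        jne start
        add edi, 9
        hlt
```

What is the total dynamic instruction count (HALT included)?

25

mov ebx, 0 → ebx=0
mov edi, 4 → edi=4
mov edx, 8 → edx=8
sub ebx, edx → ebx=0-8=-8
sub edx, 1 → edx=8-1=7
cmp edx, 3  (cmp 7,3)
jne start: taken
sub ebx, edx → ebx=(-8)-7=-15
sub edx, 1 → edx=7-1=6
cmp edx, 3  (cmp 6,3)
jne start: taken
sub ebx, edx → ebx=(-15)-6=-21
sub edx, 1 → edx=6-1=5
cmp edx, 3  (cmp 5,3)
jne start: taken
sub ebx, edx → ebx=(-21)-5=-26
sub edx, 1 → edx=5-1=4
cmp edx, 3  (cmp 4,3)
jne start: taken
sub ebx, edx → ebx=(-26)-4=-30
sub edx, 1 → edx=4-1=3
cmp edx, 3  (cmp 3,3)
jne start: not taken
add edi, 9 → edi=4+9=13
halt.
Total executed instructions: 25.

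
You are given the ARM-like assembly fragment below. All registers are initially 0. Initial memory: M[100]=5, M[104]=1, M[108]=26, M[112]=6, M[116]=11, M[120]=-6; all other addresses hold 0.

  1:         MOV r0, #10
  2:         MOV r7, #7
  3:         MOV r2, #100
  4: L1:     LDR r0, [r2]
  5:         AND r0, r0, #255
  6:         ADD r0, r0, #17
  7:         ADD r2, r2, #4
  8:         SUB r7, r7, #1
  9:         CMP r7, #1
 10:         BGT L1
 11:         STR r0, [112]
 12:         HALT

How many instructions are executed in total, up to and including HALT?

47

MOV r0, #10 → r0=10
MOV r7, #7 → r7=7
MOV r2, #100 → r2=100
LDR r0, [r2] → r0=M[100]=5
AND r0, r0, #255 → r0=5&255=5
ADD r0, r0, #17 → r0=5+17=22
ADD r2, r2, #4 → r2=100+4=104
SUB r7, r7, #1 → r7=7-1=6
CMP r7, #1  (cmp 6,1)
BGT L1: taken
LDR r0, [r2] → r0=M[104]=1
AND r0, r0, #255 → r0=1&255=1
ADD r0, r0, #17 → r0=1+17=18
ADD r2, r2, #4 → r2=104+4=108
SUB r7, r7, #1 → r7=6-1=5
CMP r7, #1  (cmp 5,1)
BGT L1: taken
LDR r0, [r2] → r0=M[108]=26
AND r0, r0, #255 → r0=26&255=26
ADD r0, r0, #17 → r0=26+17=43
ADD r2, r2, #4 → r2=108+4=112
SUB r7, r7, #1 → r7=5-1=4
CMP r7, #1  (cmp 4,1)
BGT L1: taken
LDR r0, [r2] → r0=M[112]=6
AND r0, r0, #255 → r0=6&255=6
ADD r0, r0, #17 → r0=6+17=23
ADD r2, r2, #4 → r2=112+4=116
SUB r7, r7, #1 → r7=4-1=3
CMP r7, #1  (cmp 3,1)
BGT L1: taken
LDR r0, [r2] → r0=M[116]=11
AND r0, r0, #255 → r0=11&255=11
ADD r0, r0, #17 → r0=11+17=28
ADD r2, r2, #4 → r2=116+4=120
SUB r7, r7, #1 → r7=3-1=2
CMP r7, #1  (cmp 2,1)
BGT L1: taken
LDR r0, [r2] → r0=M[120]=-6
AND r0, r0, #255 → r0=(-6)&255=250
ADD r0, r0, #17 → r0=250+17=267
ADD r2, r2, #4 → r2=120+4=124
SUB r7, r7, #1 → r7=2-1=1
CMP r7, #1  (cmp 1,1)
BGT L1: not taken
STR r0, [112] → M[112]=267
halt.
Total executed instructions: 47.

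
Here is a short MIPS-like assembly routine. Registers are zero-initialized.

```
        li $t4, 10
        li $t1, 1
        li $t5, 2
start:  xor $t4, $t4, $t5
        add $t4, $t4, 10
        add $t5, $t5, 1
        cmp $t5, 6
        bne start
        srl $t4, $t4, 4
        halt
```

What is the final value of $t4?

$t4=10
$t1=1
$t5=2
$t4=10^2=8
$t4=8+10=18
$t5=2+1=3
cmp $t5, 6  (cmp 3,6)
bne start: taken
$t4=18^3=17
$t4=17+10=27
$t5=3+1=4
cmp $t5, 6  (cmp 4,6)
bne start: taken
$t4=27^4=31
$t4=31+10=41
$t5=4+1=5
cmp $t5, 6  (cmp 5,6)
bne start: taken
$t4=41^5=44
$t4=44+10=54
$t5=5+1=6
cmp $t5, 6  (cmp 6,6)
bne start: not taken
$t4=54>>4=3
halt.

3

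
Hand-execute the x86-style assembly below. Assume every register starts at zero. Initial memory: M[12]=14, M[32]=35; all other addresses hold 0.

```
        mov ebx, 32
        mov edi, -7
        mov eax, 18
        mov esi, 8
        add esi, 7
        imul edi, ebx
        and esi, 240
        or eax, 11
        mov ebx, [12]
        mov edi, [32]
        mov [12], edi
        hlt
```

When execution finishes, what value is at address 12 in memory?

35

after mov ebx, 32: ebx=32
after mov edi, -7: edi=-7
after mov eax, 18: eax=18
after mov esi, 8: esi=8
after add esi, 7: esi=8+7=15
after imul edi, ebx: edi=(-7)*32=-224
after and esi, 240: esi=15&240=0
after or eax, 11: eax=18|11=27
after mov ebx, [12]: ebx=M[12]=14
after mov edi, [32]: edi=M[32]=35
mov [12], edi → M[12]=35
halt.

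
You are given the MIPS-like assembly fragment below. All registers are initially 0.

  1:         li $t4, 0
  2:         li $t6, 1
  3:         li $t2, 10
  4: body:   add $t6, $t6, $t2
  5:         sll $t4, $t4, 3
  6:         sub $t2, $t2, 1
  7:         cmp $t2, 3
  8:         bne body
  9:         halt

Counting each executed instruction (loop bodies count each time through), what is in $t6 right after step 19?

li $t4, 0 → $t4=0
li $t6, 1 → $t6=1
li $t2, 10 → $t2=10
add $t6, $t6, $t2 → $t6=1+10=11
sll $t4, $t4, 3 → $t4=0<<3=0
sub $t2, $t2, 1 → $t2=10-1=9
cmp $t2, 3  (cmp 9,3)
bne body: taken
add $t6, $t6, $t2 → $t6=11+9=20
sll $t4, $t4, 3 → $t4=0<<3=0
sub $t2, $t2, 1 → $t2=9-1=8
cmp $t2, 3  (cmp 8,3)
bne body: taken
add $t6, $t6, $t2 → $t6=20+8=28
sll $t4, $t4, 3 → $t4=0<<3=0
sub $t2, $t2, 1 → $t2=8-1=7
cmp $t2, 3  (cmp 7,3)
bne body: taken
add $t6, $t6, $t2 → $t6=28+7=35
After step 19: $t6 = 35.

35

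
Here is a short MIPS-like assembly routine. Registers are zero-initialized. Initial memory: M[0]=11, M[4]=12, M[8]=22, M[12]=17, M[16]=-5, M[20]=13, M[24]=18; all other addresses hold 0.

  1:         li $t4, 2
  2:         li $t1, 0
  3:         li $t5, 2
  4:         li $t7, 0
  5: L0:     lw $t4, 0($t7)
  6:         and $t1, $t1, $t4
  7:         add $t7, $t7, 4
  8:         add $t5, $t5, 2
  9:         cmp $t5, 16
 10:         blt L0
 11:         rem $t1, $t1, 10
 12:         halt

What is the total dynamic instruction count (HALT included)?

48

li $t4, 2 → $t4=2
li $t1, 0 → $t1=0
li $t5, 2 → $t5=2
li $t7, 0 → $t7=0
lw $t4, 0($t7) → $t4=M[0]=11
and $t1, $t1, $t4 → $t1=0&11=0
add $t7, $t7, 4 → $t7=0+4=4
add $t5, $t5, 2 → $t5=2+2=4
cmp $t5, 16  (cmp 4,16)
blt L0: taken
lw $t4, 0($t7) → $t4=M[4]=12
and $t1, $t1, $t4 → $t1=0&12=0
add $t7, $t7, 4 → $t7=4+4=8
add $t5, $t5, 2 → $t5=4+2=6
cmp $t5, 16  (cmp 6,16)
blt L0: taken
lw $t4, 0($t7) → $t4=M[8]=22
and $t1, $t1, $t4 → $t1=0&22=0
add $t7, $t7, 4 → $t7=8+4=12
add $t5, $t5, 2 → $t5=6+2=8
cmp $t5, 16  (cmp 8,16)
blt L0: taken
lw $t4, 0($t7) → $t4=M[12]=17
and $t1, $t1, $t4 → $t1=0&17=0
add $t7, $t7, 4 → $t7=12+4=16
add $t5, $t5, 2 → $t5=8+2=10
cmp $t5, 16  (cmp 10,16)
blt L0: taken
lw $t4, 0($t7) → $t4=M[16]=-5
and $t1, $t1, $t4 → $t1=0&(-5)=0
add $t7, $t7, 4 → $t7=16+4=20
add $t5, $t5, 2 → $t5=10+2=12
cmp $t5, 16  (cmp 12,16)
blt L0: taken
lw $t4, 0($t7) → $t4=M[20]=13
and $t1, $t1, $t4 → $t1=0&13=0
add $t7, $t7, 4 → $t7=20+4=24
add $t5, $t5, 2 → $t5=12+2=14
cmp $t5, 16  (cmp 14,16)
blt L0: taken
lw $t4, 0($t7) → $t4=M[24]=18
and $t1, $t1, $t4 → $t1=0&18=0
add $t7, $t7, 4 → $t7=24+4=28
add $t5, $t5, 2 → $t5=14+2=16
cmp $t5, 16  (cmp 16,16)
blt L0: not taken
rem $t1, $t1, 10 → $t1=0%10=0
halt.
Total executed instructions: 48.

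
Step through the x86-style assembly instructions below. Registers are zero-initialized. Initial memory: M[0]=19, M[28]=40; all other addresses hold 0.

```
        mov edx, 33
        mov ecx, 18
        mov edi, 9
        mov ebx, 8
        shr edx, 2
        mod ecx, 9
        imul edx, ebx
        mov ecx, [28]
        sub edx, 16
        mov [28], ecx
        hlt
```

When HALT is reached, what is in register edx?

edx=33
ecx=18
edi=9
ebx=8
edx=33>>2=8
ecx=18%9=0
edx=8*8=64
ecx=M[28]=40
edx=64-16=48
mov [28], ecx → M[28]=40
halt.

48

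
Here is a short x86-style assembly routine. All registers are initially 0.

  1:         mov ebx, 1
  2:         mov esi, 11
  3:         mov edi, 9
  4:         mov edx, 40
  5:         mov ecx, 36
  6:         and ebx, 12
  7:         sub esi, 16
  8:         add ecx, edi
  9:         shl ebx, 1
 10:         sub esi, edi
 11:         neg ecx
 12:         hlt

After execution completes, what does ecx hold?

-45

ebx=1
esi=11
edi=9
edx=40
ecx=36
ebx=1&12=0
esi=11-16=-5
ecx=36+9=45
ebx=0<<1=0
esi=(-5)-9=-14
ecx=-(45)=-45
halt.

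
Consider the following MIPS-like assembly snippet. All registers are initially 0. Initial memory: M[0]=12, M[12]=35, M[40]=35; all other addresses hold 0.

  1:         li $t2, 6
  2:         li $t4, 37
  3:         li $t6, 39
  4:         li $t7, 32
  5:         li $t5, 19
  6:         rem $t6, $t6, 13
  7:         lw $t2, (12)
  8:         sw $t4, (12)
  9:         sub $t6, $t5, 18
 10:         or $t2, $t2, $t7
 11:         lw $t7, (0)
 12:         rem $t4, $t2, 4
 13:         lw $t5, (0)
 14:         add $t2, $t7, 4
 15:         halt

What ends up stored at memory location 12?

li $t2, 6 → $t2=6
li $t4, 37 → $t4=37
li $t6, 39 → $t6=39
li $t7, 32 → $t7=32
li $t5, 19 → $t5=19
rem $t6, $t6, 13 → $t6=39%13=0
lw $t2, (12) → $t2=M[12]=35
sw $t4, (12) → M[12]=37
sub $t6, $t5, 18 → $t6=19-18=1
or $t2, $t2, $t7 → $t2=35|32=35
lw $t7, (0) → $t7=M[0]=12
rem $t4, $t2, 4 → $t4=35%4=3
lw $t5, (0) → $t5=M[0]=12
add $t2, $t7, 4 → $t2=12+4=16
halt.

37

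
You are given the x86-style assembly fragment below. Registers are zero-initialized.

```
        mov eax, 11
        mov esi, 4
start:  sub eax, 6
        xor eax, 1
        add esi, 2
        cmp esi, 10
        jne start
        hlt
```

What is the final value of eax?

mov eax, 11 → eax=11
mov esi, 4 → esi=4
sub eax, 6 → eax=11-6=5
xor eax, 1 → eax=5^1=4
add esi, 2 → esi=4+2=6
cmp esi, 10  (cmp 6,10)
jne start: taken
sub eax, 6 → eax=4-6=-2
xor eax, 1 → eax=(-2)^1=-1
add esi, 2 → esi=6+2=8
cmp esi, 10  (cmp 8,10)
jne start: taken
sub eax, 6 → eax=(-1)-6=-7
xor eax, 1 → eax=(-7)^1=-8
add esi, 2 → esi=8+2=10
cmp esi, 10  (cmp 10,10)
jne start: not taken
halt.

-8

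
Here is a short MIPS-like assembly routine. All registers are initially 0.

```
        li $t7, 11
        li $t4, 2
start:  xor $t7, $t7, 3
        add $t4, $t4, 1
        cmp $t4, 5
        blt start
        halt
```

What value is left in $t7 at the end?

$t7=11
$t4=2
$t7=11^3=8
$t4=2+1=3
cmp $t4, 5  (cmp 3,5)
blt start: taken
$t7=8^3=11
$t4=3+1=4
cmp $t4, 5  (cmp 4,5)
blt start: taken
$t7=11^3=8
$t4=4+1=5
cmp $t4, 5  (cmp 5,5)
blt start: not taken
halt.

8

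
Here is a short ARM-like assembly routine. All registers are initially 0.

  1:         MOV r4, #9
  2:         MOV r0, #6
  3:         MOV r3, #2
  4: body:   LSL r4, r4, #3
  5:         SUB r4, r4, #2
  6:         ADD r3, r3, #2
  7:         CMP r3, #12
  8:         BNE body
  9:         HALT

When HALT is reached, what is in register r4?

MOV r4, #9 → r4=9
MOV r0, #6 → r0=6
MOV r3, #2 → r3=2
LSL r4, r4, #3 → r4=9<<3=72
SUB r4, r4, #2 → r4=72-2=70
ADD r3, r3, #2 → r3=2+2=4
CMP r3, #12  (cmp 4,12)
BNE body: taken
LSL r4, r4, #3 → r4=70<<3=560
SUB r4, r4, #2 → r4=560-2=558
ADD r3, r3, #2 → r3=4+2=6
CMP r3, #12  (cmp 6,12)
BNE body: taken
LSL r4, r4, #3 → r4=558<<3=4464
SUB r4, r4, #2 → r4=4464-2=4462
ADD r3, r3, #2 → r3=6+2=8
CMP r3, #12  (cmp 8,12)
BNE body: taken
LSL r4, r4, #3 → r4=4462<<3=35696
SUB r4, r4, #2 → r4=35696-2=35694
ADD r3, r3, #2 → r3=8+2=10
CMP r3, #12  (cmp 10,12)
BNE body: taken
LSL r4, r4, #3 → r4=35694<<3=285552
SUB r4, r4, #2 → r4=285552-2=285550
ADD r3, r3, #2 → r3=10+2=12
CMP r3, #12  (cmp 12,12)
BNE body: not taken
halt.

285550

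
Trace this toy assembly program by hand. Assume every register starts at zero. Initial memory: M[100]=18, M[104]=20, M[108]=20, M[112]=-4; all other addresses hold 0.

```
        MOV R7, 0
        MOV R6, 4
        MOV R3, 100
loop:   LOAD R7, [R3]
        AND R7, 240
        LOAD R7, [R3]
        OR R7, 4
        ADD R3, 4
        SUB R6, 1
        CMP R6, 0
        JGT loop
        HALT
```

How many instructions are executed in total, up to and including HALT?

36

R7=0
R6=4
R3=100
R7=M[100]=18
R7=18&240=16
R7=M[100]=18
R7=18|4=22
R3=100+4=104
R6=4-1=3
CMP R6, 0  (cmp 3,0)
JGT loop: taken
R7=M[104]=20
R7=20&240=16
R7=M[104]=20
R7=20|4=20
R3=104+4=108
R6=3-1=2
CMP R6, 0  (cmp 2,0)
JGT loop: taken
R7=M[108]=20
R7=20&240=16
R7=M[108]=20
R7=20|4=20
R3=108+4=112
R6=2-1=1
CMP R6, 0  (cmp 1,0)
JGT loop: taken
R7=M[112]=-4
R7=(-4)&240=240
R7=M[112]=-4
R7=(-4)|4=-4
R3=112+4=116
R6=1-1=0
CMP R6, 0  (cmp 0,0)
JGT loop: not taken
halt.
Total executed instructions: 36.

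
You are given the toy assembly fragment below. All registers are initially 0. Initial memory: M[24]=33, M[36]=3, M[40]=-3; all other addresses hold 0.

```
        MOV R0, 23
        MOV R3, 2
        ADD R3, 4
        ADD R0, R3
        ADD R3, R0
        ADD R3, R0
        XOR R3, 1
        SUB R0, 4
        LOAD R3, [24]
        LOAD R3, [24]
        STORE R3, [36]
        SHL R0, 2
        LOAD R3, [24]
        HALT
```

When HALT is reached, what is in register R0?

MOV R0, 23 → R0=23
MOV R3, 2 → R3=2
ADD R3, 4 → R3=2+4=6
ADD R0, R3 → R0=23+6=29
ADD R3, R0 → R3=6+29=35
ADD R3, R0 → R3=35+29=64
XOR R3, 1 → R3=64^1=65
SUB R0, 4 → R0=29-4=25
LOAD R3, [24] → R3=M[24]=33
LOAD R3, [24] → R3=M[24]=33
STORE R3, [36] → M[36]=33
SHL R0, 2 → R0=25<<2=100
LOAD R3, [24] → R3=M[24]=33
halt.

100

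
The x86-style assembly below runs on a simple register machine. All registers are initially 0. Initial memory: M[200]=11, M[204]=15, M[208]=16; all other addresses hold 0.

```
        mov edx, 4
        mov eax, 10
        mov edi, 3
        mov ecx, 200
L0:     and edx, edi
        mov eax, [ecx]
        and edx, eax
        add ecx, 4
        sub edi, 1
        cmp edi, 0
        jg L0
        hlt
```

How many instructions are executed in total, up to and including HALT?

26

edx=4
eax=10
edi=3
ecx=200
edx=4&3=0
eax=M[200]=11
edx=0&11=0
ecx=200+4=204
edi=3-1=2
cmp edi, 0  (cmp 2,0)
jg L0: taken
edx=0&2=0
eax=M[204]=15
edx=0&15=0
ecx=204+4=208
edi=2-1=1
cmp edi, 0  (cmp 1,0)
jg L0: taken
edx=0&1=0
eax=M[208]=16
edx=0&16=0
ecx=208+4=212
edi=1-1=0
cmp edi, 0  (cmp 0,0)
jg L0: not taken
halt.
Total executed instructions: 26.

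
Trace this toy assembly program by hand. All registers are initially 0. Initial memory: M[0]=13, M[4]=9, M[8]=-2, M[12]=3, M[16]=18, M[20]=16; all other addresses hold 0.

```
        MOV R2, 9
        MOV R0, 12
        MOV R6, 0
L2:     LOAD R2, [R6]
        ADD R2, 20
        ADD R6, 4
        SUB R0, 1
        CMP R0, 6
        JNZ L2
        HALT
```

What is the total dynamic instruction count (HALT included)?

40

MOV R2, 9 → R2=9
MOV R0, 12 → R0=12
MOV R6, 0 → R6=0
LOAD R2, [R6] → R2=M[0]=13
ADD R2, 20 → R2=13+20=33
ADD R6, 4 → R6=0+4=4
SUB R0, 1 → R0=12-1=11
CMP R0, 6  (cmp 11,6)
JNZ L2: taken
LOAD R2, [R6] → R2=M[4]=9
ADD R2, 20 → R2=9+20=29
ADD R6, 4 → R6=4+4=8
SUB R0, 1 → R0=11-1=10
CMP R0, 6  (cmp 10,6)
JNZ L2: taken
LOAD R2, [R6] → R2=M[8]=-2
ADD R2, 20 → R2=(-2)+20=18
ADD R6, 4 → R6=8+4=12
SUB R0, 1 → R0=10-1=9
CMP R0, 6  (cmp 9,6)
JNZ L2: taken
LOAD R2, [R6] → R2=M[12]=3
ADD R2, 20 → R2=3+20=23
ADD R6, 4 → R6=12+4=16
SUB R0, 1 → R0=9-1=8
CMP R0, 6  (cmp 8,6)
JNZ L2: taken
LOAD R2, [R6] → R2=M[16]=18
ADD R2, 20 → R2=18+20=38
ADD R6, 4 → R6=16+4=20
SUB R0, 1 → R0=8-1=7
CMP R0, 6  (cmp 7,6)
JNZ L2: taken
LOAD R2, [R6] → R2=M[20]=16
ADD R2, 20 → R2=16+20=36
ADD R6, 4 → R6=20+4=24
SUB R0, 1 → R0=7-1=6
CMP R0, 6  (cmp 6,6)
JNZ L2: not taken
halt.
Total executed instructions: 40.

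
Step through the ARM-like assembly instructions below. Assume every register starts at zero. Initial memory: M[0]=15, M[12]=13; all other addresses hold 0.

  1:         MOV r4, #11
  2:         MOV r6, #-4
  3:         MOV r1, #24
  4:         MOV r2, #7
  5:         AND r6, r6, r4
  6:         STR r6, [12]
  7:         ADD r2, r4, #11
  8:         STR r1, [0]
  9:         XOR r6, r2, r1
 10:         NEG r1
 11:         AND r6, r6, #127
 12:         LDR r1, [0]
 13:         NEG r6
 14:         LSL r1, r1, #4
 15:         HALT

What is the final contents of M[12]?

8

r4=11
r6=-4
r1=24
r2=7
r6=(-4)&11=8
STR r6, [12] → M[12]=8
r2=11+11=22
STR r1, [0] → M[0]=24
r6=22^24=14
r1=-(24)=-24
r6=14&127=14
r1=M[0]=24
r6=-(14)=-14
r1=24<<4=384
halt.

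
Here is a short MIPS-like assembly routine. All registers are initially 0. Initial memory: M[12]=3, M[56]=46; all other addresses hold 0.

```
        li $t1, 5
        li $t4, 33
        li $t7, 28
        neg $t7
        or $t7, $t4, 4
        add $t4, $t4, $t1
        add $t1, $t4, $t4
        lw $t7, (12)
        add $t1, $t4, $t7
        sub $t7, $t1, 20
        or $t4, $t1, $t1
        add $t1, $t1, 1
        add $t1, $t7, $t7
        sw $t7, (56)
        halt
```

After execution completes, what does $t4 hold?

41

li $t1, 5 → $t1=5
li $t4, 33 → $t4=33
li $t7, 28 → $t7=28
neg $t7 → $t7=-(28)=-28
or $t7, $t4, 4 → $t7=33|4=37
add $t4, $t4, $t1 → $t4=33+5=38
add $t1, $t4, $t4 → $t1=38+38=76
lw $t7, (12) → $t7=M[12]=3
add $t1, $t4, $t7 → $t1=38+3=41
sub $t7, $t1, 20 → $t7=41-20=21
or $t4, $t1, $t1 → $t4=41|41=41
add $t1, $t1, 1 → $t1=41+1=42
add $t1, $t7, $t7 → $t1=21+21=42
sw $t7, (56) → M[56]=21
halt.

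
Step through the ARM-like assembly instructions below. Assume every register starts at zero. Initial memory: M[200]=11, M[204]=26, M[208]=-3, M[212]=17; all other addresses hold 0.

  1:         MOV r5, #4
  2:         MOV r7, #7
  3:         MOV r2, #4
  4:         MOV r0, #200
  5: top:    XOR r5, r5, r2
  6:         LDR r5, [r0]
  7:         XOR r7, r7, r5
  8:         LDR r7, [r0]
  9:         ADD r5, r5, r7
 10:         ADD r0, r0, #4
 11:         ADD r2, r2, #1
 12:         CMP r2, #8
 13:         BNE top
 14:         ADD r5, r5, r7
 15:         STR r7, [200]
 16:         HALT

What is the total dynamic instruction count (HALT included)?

MOV r5, #4 → r5=4
MOV r7, #7 → r7=7
MOV r2, #4 → r2=4
MOV r0, #200 → r0=200
XOR r5, r5, r2 → r5=4^4=0
LDR r5, [r0] → r5=M[200]=11
XOR r7, r7, r5 → r7=7^11=12
LDR r7, [r0] → r7=M[200]=11
ADD r5, r5, r7 → r5=11+11=22
ADD r0, r0, #4 → r0=200+4=204
ADD r2, r2, #1 → r2=4+1=5
CMP r2, #8  (cmp 5,8)
BNE top: taken
XOR r5, r5, r2 → r5=22^5=19
LDR r5, [r0] → r5=M[204]=26
XOR r7, r7, r5 → r7=11^26=17
LDR r7, [r0] → r7=M[204]=26
ADD r5, r5, r7 → r5=26+26=52
ADD r0, r0, #4 → r0=204+4=208
ADD r2, r2, #1 → r2=5+1=6
CMP r2, #8  (cmp 6,8)
BNE top: taken
XOR r5, r5, r2 → r5=52^6=50
LDR r5, [r0] → r5=M[208]=-3
XOR r7, r7, r5 → r7=26^(-3)=-25
LDR r7, [r0] → r7=M[208]=-3
ADD r5, r5, r7 → r5=(-3)+(-3)=-6
ADD r0, r0, #4 → r0=208+4=212
ADD r2, r2, #1 → r2=6+1=7
CMP r2, #8  (cmp 7,8)
BNE top: taken
XOR r5, r5, r2 → r5=(-6)^7=-3
LDR r5, [r0] → r5=M[212]=17
XOR r7, r7, r5 → r7=(-3)^17=-20
LDR r7, [r0] → r7=M[212]=17
ADD r5, r5, r7 → r5=17+17=34
ADD r0, r0, #4 → r0=212+4=216
ADD r2, r2, #1 → r2=7+1=8
CMP r2, #8  (cmp 8,8)
BNE top: not taken
ADD r5, r5, r7 → r5=34+17=51
STR r7, [200] → M[200]=17
halt.
Total executed instructions: 43.

43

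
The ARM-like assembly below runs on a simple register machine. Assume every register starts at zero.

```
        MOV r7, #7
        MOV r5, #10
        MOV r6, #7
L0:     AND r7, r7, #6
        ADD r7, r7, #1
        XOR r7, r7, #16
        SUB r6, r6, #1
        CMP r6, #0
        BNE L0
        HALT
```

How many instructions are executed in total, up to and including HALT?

r7=7
r5=10
r6=7
r7=7&6=6
r7=6+1=7
r7=7^16=23
r6=7-1=6
CMP r6, #0  (cmp 6,0)
BNE L0: taken
r7=23&6=6
r7=6+1=7
r7=7^16=23
r6=6-1=5
CMP r6, #0  (cmp 5,0)
BNE L0: taken
r7=23&6=6
r7=6+1=7
r7=7^16=23
r6=5-1=4
CMP r6, #0  (cmp 4,0)
BNE L0: taken
r7=23&6=6
r7=6+1=7
r7=7^16=23
r6=4-1=3
CMP r6, #0  (cmp 3,0)
BNE L0: taken
r7=23&6=6
r7=6+1=7
r7=7^16=23
r6=3-1=2
CMP r6, #0  (cmp 2,0)
BNE L0: taken
r7=23&6=6
r7=6+1=7
r7=7^16=23
r6=2-1=1
CMP r6, #0  (cmp 1,0)
BNE L0: taken
r7=23&6=6
r7=6+1=7
r7=7^16=23
r6=1-1=0
CMP r6, #0  (cmp 0,0)
BNE L0: not taken
halt.
Total executed instructions: 46.

46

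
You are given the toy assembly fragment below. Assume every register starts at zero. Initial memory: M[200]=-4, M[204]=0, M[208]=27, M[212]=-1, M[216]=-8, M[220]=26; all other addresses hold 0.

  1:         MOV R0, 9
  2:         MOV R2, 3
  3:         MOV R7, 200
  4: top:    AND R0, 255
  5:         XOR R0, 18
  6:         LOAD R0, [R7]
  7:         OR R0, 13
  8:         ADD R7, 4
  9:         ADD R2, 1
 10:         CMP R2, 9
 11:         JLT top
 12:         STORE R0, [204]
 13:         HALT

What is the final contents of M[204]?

31

after MOV R0, 9: R0=9
after MOV R2, 3: R2=3
after MOV R7, 200: R7=200
after AND R0, 255: R0=9&255=9
after XOR R0, 18: R0=9^18=27
after LOAD R0, [R7]: R0=M[200]=-4
after OR R0, 13: R0=(-4)|13=-3
after ADD R7, 4: R7=200+4=204
after ADD R2, 1: R2=3+1=4
CMP R2, 9  (cmp 4,9)
JLT top: taken
after AND R0, 255: R0=(-3)&255=253
after XOR R0, 18: R0=253^18=239
after LOAD R0, [R7]: R0=M[204]=0
after OR R0, 13: R0=0|13=13
after ADD R7, 4: R7=204+4=208
after ADD R2, 1: R2=4+1=5
CMP R2, 9  (cmp 5,9)
JLT top: taken
after AND R0, 255: R0=13&255=13
after XOR R0, 18: R0=13^18=31
after LOAD R0, [R7]: R0=M[208]=27
after OR R0, 13: R0=27|13=31
after ADD R7, 4: R7=208+4=212
after ADD R2, 1: R2=5+1=6
CMP R2, 9  (cmp 6,9)
JLT top: taken
after AND R0, 255: R0=31&255=31
after XOR R0, 18: R0=31^18=13
after LOAD R0, [R7]: R0=M[212]=-1
after OR R0, 13: R0=(-1)|13=-1
after ADD R7, 4: R7=212+4=216
after ADD R2, 1: R2=6+1=7
CMP R2, 9  (cmp 7,9)
JLT top: taken
after AND R0, 255: R0=(-1)&255=255
after XOR R0, 18: R0=255^18=237
after LOAD R0, [R7]: R0=M[216]=-8
after OR R0, 13: R0=(-8)|13=-3
after ADD R7, 4: R7=216+4=220
after ADD R2, 1: R2=7+1=8
CMP R2, 9  (cmp 8,9)
JLT top: taken
after AND R0, 255: R0=(-3)&255=253
after XOR R0, 18: R0=253^18=239
after LOAD R0, [R7]: R0=M[220]=26
after OR R0, 13: R0=26|13=31
after ADD R7, 4: R7=220+4=224
after ADD R2, 1: R2=8+1=9
CMP R2, 9  (cmp 9,9)
JLT top: not taken
STORE R0, [204] → M[204]=31
halt.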